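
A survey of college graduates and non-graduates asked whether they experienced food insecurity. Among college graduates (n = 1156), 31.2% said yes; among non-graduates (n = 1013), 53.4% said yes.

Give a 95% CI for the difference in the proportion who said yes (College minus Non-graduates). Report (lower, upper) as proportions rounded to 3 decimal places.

SE₁ = √(p̂₁(1−p̂₁)/n₁) = √(0.3120·0.6880/1156) = 0.01363; SE₂ = √(0.5340·0.4660/1013) = 0.01567.
Independent samples: SE of the difference = √(SE₁² + SE₂²) = √(0.0001857769 + 0.0002455489) = 0.02077.
z* for 95% confidence is 1.960, so the margin of error is 1.960 × 0.02077 = 0.04071.
Point estimate p̂₁ − p̂₂ = 0.3120 − 0.5340 = -0.2220.
-0.2220 ± 0.04071 → (-0.263, -0.181).

(-0.263, -0.181)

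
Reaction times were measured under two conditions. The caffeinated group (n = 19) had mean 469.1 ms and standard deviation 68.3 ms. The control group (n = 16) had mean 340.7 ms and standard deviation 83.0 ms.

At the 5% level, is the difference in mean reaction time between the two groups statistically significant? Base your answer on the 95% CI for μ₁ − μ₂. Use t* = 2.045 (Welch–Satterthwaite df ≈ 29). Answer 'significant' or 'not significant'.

Standard errors of each mean: 68.3/√19 = 15.6691 and 83.0/√16 = 20.7500.
SE(x̄₁ − x̄₂) = √(15.6691² + 20.7500²) = 26.0016 for independent samples with unequal variances.
With t* = 2.045, the margin is 2.045 × 26.0016 = 53.1733.
x̄₁ − x̄₂ = 469.1 − 340.7 = 128.4000; the interval is 128.4000 ± 53.1733 = (75.2267, 181.5733).
The interval (75.2267, 181.5733) does not contain 0, so the difference is significant.

significant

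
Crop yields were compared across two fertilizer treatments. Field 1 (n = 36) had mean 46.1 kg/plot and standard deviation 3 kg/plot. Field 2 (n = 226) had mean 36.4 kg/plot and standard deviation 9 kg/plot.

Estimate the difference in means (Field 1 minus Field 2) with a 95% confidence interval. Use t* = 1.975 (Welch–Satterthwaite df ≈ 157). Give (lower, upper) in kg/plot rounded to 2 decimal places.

(8.16, 11.24)

Standard errors of each mean: 3/√36 = 0.5000 and 9/√226 = 0.5987.
SE(x̄₁ − x̄₂) = √(0.5000² + 0.5987²) = 0.7800 for independent samples with unequal variances.
With t* = 1.975, the margin is 1.975 × 0.7800 = 1.5405.
x̄₁ − x̄₂ = 46.1 − 36.4 = 9.7000; the interval is 9.7000 ± 1.5405 = (8.16, 11.24).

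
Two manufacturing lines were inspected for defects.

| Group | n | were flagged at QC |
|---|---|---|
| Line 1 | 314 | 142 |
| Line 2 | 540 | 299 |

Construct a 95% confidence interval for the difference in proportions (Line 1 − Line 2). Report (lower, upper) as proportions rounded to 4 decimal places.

(-0.1707, -0.0323)

Sample proportions: 142/314 = 0.4522, 299/540 = 0.5537.
Each SE is √(p̂(1−p̂)/n): √(0.4522·0.5478/314) = 0.02809 and √(0.5537·0.4463/540) = 0.02139.
SE(p̂₁ − p̂₂) = √(SE₁² + SE₂²) = √(0.0007890481 + 0.0004575321) = 0.03531, since the two samples are independent.
At 95% confidence z* = 1.960; margin = 1.960 × 0.03531 = 0.06921.
The difference is 0.4522 − 0.5537 = -0.1015, so the interval is -0.1015 ± 0.06921 = (-0.1707, -0.0323).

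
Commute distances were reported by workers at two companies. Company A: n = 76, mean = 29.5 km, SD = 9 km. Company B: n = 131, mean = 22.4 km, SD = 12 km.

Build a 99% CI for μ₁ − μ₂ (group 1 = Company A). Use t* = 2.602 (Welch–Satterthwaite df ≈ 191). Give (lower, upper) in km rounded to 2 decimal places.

Standard errors of each mean: 9/√76 = 1.0324 and 12/√131 = 1.0484.
SE(x̄₁ − x̄₂) = √(1.0324² + 1.0484²) = 1.4714 for independent samples with unequal variances.
With t* = 2.602, the margin is 2.602 × 1.4714 = 3.8286.
x̄₁ − x̄₂ = 29.5 − 22.4 = 7.1000; the interval is 7.1000 ± 3.8286 = (3.27, 10.93).

(3.27, 10.93)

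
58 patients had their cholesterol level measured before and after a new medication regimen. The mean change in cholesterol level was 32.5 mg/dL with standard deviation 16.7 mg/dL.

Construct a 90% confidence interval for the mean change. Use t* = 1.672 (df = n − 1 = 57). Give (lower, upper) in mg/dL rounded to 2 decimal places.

Paired design: SE = s_d/√n = 16.7/√58 = 2.1928.
t* = 1.672; margin of error = 1.672 × 2.1928 = 3.6664.
32.5 ± 3.6664 → (28.83, 36.17).

(28.83, 36.17)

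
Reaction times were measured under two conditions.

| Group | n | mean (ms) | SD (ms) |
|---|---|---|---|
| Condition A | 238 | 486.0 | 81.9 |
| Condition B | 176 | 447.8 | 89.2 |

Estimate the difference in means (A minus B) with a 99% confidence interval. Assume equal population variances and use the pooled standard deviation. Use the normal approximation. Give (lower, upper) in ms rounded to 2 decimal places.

(16.41, 59.99)

s_p = √[((n₁−1)s₁² + (n₂−1)s₂²)/(n₁+n₂−2)] = √[(237·81.9² + 175·89.2²)/412] = 85.0773.
SE = 85.0773·√(1/238 + 1/176) = 8.4580.
With z* = 2.576, margin = 2.576 × 8.4580 = 21.7878.
x̄₁ − x̄₂ = 486.0 − 447.8 = 38.2000; interval 38.2000 ± 21.7878 = (16.41, 59.99).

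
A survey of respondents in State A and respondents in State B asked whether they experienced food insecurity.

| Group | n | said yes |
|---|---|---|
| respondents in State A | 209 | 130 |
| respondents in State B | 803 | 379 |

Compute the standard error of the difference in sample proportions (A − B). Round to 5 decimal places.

p̂₁ = 130/209 = 0.6220 and p̂₂ = 379/803 = 0.4720.
SE₁ = √(p̂₁(1−p̂₁)/n₁) = √(0.6220·0.3780/209) = 0.03354; SE₂ = √(0.4720·0.5280/803) = 0.01762.
Independent samples: SE of the difference = √(SE₁² + SE₂²) = √(0.0011249316 + 0.0003104644) = 0.03789.

0.03789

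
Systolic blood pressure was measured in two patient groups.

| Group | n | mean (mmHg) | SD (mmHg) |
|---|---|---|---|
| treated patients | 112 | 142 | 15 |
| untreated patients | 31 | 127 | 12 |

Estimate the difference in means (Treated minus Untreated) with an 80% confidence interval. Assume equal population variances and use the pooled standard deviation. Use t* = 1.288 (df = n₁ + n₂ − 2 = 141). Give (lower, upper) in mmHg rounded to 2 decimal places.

s_p = √[((n₁−1)s₁² + (n₂−1)s₂²)/(n₁+n₂−2)] = √[(111·15² + 30·12²)/141] = 14.4141.
SE = 14.4141·√(1/112 + 1/31) = 2.9253.
With t* = 1.288, margin = 1.288 × 2.9253 = 3.7678.
x̄₁ − x̄₂ = 142 − 127 = 15.0000; interval 15.0000 ± 3.7678 = (11.23, 18.77).

(11.23, 18.77)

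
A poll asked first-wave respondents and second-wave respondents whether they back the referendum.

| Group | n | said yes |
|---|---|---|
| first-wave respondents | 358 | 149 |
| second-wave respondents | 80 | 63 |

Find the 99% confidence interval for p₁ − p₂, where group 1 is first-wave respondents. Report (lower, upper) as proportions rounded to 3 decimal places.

(-0.507, -0.236)

p̂₁ = 149/358 = 0.4162 and p̂₂ = 63/80 = 0.7875.
SE₁ = √(p̂₁(1−p̂₁)/n₁) = √(0.4162·0.5838/358) = 0.02605; SE₂ = √(0.7875·0.2125/80) = 0.04574.
Independent samples: SE of the difference = √(SE₁² + SE₂²) = √(0.0006786025 + 0.0020921476) = 0.05264.
z* for 99% confidence is 2.576, so the margin of error is 2.576 × 0.05264 = 0.13560.
Point estimate p̂₁ − p̂₂ = 0.4162 − 0.7875 = -0.3713.
-0.3713 ± 0.13560 → (-0.507, -0.236).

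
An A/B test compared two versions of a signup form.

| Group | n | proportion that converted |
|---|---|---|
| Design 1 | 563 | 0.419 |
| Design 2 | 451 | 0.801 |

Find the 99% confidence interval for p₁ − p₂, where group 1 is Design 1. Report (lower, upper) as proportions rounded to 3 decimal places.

SE₁ = √(p̂₁(1−p̂₁)/n₁) = √(0.4190·0.5810/563) = 0.02079; SE₂ = √(0.8010·0.1990/451) = 0.01880.
Independent samples: SE of the difference = √(SE₁² + SE₂²) = √(0.0004322241 + 0.00035344) = 0.02803.
z* for 99% confidence is 2.576, so the margin of error is 2.576 × 0.02803 = 0.07221.
Point estimate p̂₁ − p̂₂ = 0.4190 − 0.8010 = -0.3820.
-0.3820 ± 0.07221 → (-0.454, -0.310).

(-0.454, -0.310)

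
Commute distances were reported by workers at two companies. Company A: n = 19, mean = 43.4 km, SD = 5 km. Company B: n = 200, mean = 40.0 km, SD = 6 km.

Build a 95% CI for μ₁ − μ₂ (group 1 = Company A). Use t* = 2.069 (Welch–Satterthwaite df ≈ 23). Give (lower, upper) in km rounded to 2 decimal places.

Per-group SEs: s₁/√n₁ = 5/√19 = 1.1471, s₂/√n₂ = 6/√200 = 0.4243.
Unpooled SE of the difference: √(1.31583841 + 0.18003049) = 1.2231.
Margin of error = t* · SE = 2.069 × 1.2231 = 2.5306.
x̄₁ − x̄₂ = 43.4 − 40.0 = 3.4000.
CI: 3.4000 ± 2.5306 = (0.87, 5.93).

(0.87, 5.93)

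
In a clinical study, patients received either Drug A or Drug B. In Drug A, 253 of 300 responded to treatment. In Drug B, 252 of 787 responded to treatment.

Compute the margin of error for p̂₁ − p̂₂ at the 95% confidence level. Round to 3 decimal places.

0.052

First, p̂₁ = 253/300 = 0.8433; p̂₂ = 252/787 = 0.3202.
The two standard errors are √(0.8433×0.1567/300) = 0.02099 and √(0.3202×0.6798/787) = 0.01663.
Because the samples are independent, SE_diff = √(0.02099² + 0.01663²) = 0.02678.
Using z* = 1.960 for 95%, ME = 1.960 × 0.02678 = 0.05249.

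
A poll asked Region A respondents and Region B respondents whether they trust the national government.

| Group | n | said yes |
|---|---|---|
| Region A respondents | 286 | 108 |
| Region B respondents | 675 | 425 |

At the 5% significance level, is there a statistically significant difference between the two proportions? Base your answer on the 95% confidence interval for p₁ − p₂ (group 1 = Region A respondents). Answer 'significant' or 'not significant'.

significant

First, p̂₁ = 108/286 = 0.3776; p̂₂ = 425/675 = 0.6296.
The two standard errors are √(0.3776×0.6224/286) = 0.02867 and √(0.6296×0.3704/675) = 0.01859.
Because the samples are independent, SE_diff = √(0.02867² + 0.01859²) = 0.03417.
Using z* = 1.960 for 95%, ME = 1.960 × 0.03417 = 0.06697.
p̂₁ − p̂₂ = -0.2520; interval -0.2520 ± 0.06697 gives (-0.31897, -0.18503).
The interval (-0.31897, -0.18503) does not contain 0, so the difference is significant.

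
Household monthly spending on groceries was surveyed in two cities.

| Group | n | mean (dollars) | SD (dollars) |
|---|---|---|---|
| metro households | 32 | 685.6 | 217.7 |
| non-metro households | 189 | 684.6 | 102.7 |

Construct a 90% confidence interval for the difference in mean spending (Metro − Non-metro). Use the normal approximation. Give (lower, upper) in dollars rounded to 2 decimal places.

Standard errors of each mean: 217.7/√32 = 38.4843 and 102.7/√189 = 7.4703.
SE(x̄₁ − x̄₂) = √(38.4843² + 7.4703²) = 39.2026 for independent samples with unequal variances.
With z* = 1.645, the margin is 1.645 × 39.2026 = 64.4883.
x̄₁ − x̄₂ = 685.6 − 684.6 = 1.0000; the interval is 1.0000 ± 64.4883 = (-63.49, 65.49).

(-63.49, 65.49)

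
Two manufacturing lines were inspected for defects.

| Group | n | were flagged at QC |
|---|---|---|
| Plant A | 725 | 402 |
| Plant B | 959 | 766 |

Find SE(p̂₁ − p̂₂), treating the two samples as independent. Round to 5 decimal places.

0.02255

Sample proportions: 402/725 = 0.5545, 766/959 = 0.7987.
Each SE is √(p̂(1−p̂)/n): √(0.5545·0.4455/725) = 0.01846 and √(0.7987·0.2013/959) = 0.01295.
SE(p̂₁ − p̂₂) = √(SE₁² + SE₂²) = √(0.0003407716 + 0.0001677025) = 0.02255, since the two samples are independent.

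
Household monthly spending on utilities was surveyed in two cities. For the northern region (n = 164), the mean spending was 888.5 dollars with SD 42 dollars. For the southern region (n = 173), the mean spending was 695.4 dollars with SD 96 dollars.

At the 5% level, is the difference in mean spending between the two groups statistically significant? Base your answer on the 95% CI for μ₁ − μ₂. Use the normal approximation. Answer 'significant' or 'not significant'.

Per-group SEs: s₁/√n₁ = 42/√164 = 3.2796, s₂/√n₂ = 96/√173 = 7.2987.
Unpooled SE of the difference: √(10.75577616 + 53.27102169) = 8.0017.
Margin of error = z* · SE = 1.960 × 8.0017 = 15.6833.
x̄₁ − x̄₂ = 888.5 − 695.4 = 193.1000.
CI: 193.1000 ± 15.6833 = (177.4167, 208.7833).
The interval (177.4167, 208.7833) does not contain 0, so the difference is significant.

significant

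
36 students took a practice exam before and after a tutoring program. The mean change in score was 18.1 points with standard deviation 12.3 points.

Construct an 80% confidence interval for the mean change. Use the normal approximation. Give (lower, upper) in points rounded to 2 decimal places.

(15.47, 20.73)

This is a matched-pairs design, so SE = s_d/√n = 12.3/√36 = 2.0500.
Margin = 1.282 × 2.0500 = 2.6281; the interval is 18.1 ± 2.6281 = (15.47, 20.73).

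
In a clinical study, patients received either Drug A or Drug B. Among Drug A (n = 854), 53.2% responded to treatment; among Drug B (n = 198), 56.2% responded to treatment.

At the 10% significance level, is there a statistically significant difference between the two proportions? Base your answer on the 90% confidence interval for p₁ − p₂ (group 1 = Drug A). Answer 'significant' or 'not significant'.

not significant

Each SE is √(p̂(1−p̂)/n): √(0.5320·0.4680/854) = 0.01707 and √(0.5620·0.4380/198) = 0.03526.
SE(p̂₁ − p̂₂) = √(SE₁² + SE₂²) = √(0.0002913849 + 0.0012432676) = 0.03917, since the two samples are independent.
At 90% confidence z* = 1.645; margin = 1.645 × 0.03917 = 0.06443.
The difference is 0.5320 − 0.5620 = -0.0300, so the interval is -0.0300 ± 0.06443 = (-0.09443, 0.03443).
The interval (-0.09443, 0.03443) contains 0, so the difference is not significant.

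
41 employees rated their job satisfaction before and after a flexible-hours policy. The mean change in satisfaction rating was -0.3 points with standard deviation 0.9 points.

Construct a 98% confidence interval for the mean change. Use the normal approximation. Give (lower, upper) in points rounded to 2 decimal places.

(-0.63, 0.03)

Paired design: SE = s_d/√n = 0.9/√41 = 0.1406.
z* = 2.326; margin of error = 2.326 × 0.1406 = 0.3270.
-0.3 ± 0.3270 → (-0.63, 0.03).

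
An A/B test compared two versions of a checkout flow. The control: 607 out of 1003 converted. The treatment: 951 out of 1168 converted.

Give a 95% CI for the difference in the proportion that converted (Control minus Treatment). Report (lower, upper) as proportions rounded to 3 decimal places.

Sample proportions: 607/1003 = 0.6052, 951/1168 = 0.8142.
Each SE is √(p̂(1−p̂)/n): √(0.6052·0.3948/1003) = 0.01543 and √(0.8142·0.1858/1168) = 0.01138.
SE(p̂₁ − p̂₂) = √(SE₁² + SE₂²) = √(0.0002380849 + 0.0001295044) = 0.01917, since the two samples are independent.
At 95% confidence z* = 1.960; margin = 1.960 × 0.01917 = 0.03757.
The difference is 0.6052 − 0.8142 = -0.2090, so the interval is -0.2090 ± 0.03757 = (-0.247, -0.171).

(-0.247, -0.171)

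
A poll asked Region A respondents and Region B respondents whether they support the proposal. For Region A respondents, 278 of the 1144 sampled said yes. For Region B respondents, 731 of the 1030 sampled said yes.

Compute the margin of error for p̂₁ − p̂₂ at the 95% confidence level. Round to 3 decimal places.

0.037

p̂₁ = 278/1144 = 0.2430 and p̂₂ = 731/1030 = 0.7097.
SE₁ = √(p̂₁(1−p̂₁)/n₁) = √(0.2430·0.7570/1144) = 0.01268; SE₂ = √(0.7097·0.2903/1030) = 0.01414.
Independent samples: SE of the difference = √(SE₁² + SE₂²) = √(0.0001607824 + 0.0001999396) = 0.01899.
z* for 95% confidence is 1.960, so the margin of error is 1.960 × 0.01899 = 0.03722.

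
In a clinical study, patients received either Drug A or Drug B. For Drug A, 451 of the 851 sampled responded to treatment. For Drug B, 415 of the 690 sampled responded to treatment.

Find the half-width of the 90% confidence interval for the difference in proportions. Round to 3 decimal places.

0.042

p̂₁ = 451/851 = 0.5300 and p̂₂ = 415/690 = 0.6014.
SE₁ = √(p̂₁(1−p̂₁)/n₁) = √(0.5300·0.4700/851) = 0.01711; SE₂ = √(0.6014·0.3986/690) = 0.01864.
Independent samples: SE of the difference = √(SE₁² + SE₂²) = √(0.0002927521 + 0.0003474496) = 0.02530.
z* for 90% confidence is 1.645, so the margin of error is 1.645 × 0.02530 = 0.04162.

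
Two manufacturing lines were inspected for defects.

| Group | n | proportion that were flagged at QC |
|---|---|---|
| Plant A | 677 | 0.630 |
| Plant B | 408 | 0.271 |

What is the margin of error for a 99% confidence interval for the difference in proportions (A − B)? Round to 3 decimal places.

0.074

Each SE is √(p̂(1−p̂)/n): √(0.6300·0.3700/677) = 0.01856 and √(0.2710·0.7290/408) = 0.02200.
SE(p̂₁ − p̂₂) = √(SE₁² + SE₂²) = √(0.0003444736 + 0.000484) = 0.02878, since the two samples are independent.
At 99% confidence z* = 2.576; margin = 2.576 × 0.02878 = 0.07414.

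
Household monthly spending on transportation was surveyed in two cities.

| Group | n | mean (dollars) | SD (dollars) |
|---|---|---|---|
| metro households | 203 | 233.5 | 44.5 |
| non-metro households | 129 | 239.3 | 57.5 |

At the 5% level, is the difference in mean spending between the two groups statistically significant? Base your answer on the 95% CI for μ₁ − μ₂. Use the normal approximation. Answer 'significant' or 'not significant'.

Per-group SEs: s₁/√n₁ = 44.5/√203 = 3.1233, s₂/√n₂ = 57.5/√129 = 5.0626.
Unpooled SE of the difference: √(9.75500289 + 25.62991876) = 5.9485.
Margin of error = z* · SE = 1.960 × 5.9485 = 11.6591.
x̄₁ − x̄₂ = 233.5 − 239.3 = -5.8000.
CI: -5.8000 ± 11.6591 = (-17.4591, 5.8591).
The interval (-17.4591, 5.8591) contains 0, so the difference is not significant.

not significant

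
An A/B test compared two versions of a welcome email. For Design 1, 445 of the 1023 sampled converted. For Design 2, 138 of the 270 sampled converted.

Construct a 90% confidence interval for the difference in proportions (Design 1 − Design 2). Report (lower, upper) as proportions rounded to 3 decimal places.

First, p̂₁ = 445/1023 = 0.4350; p̂₂ = 138/270 = 0.5111.
The two standard errors are √(0.4350×0.5650/1023) = 0.01550 and √(0.5111×0.4889/270) = 0.03042.
Because the samples are independent, SE_diff = √(0.01550² + 0.03042²) = 0.03414.
Using z* = 1.645 for 90%, ME = 1.645 × 0.03414 = 0.05616.
p̂₁ − p̂₂ = -0.0761; interval -0.0761 ± 0.05616 gives (-0.132, -0.020).

(-0.132, -0.020)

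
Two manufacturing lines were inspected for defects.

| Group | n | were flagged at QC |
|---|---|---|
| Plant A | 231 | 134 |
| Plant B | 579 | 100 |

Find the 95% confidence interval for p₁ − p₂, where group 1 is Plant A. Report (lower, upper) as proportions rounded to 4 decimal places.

(0.3367, 0.4781)

First, p̂₁ = 134/231 = 0.5801; p̂₂ = 100/579 = 0.1727.
The two standard errors are √(0.5801×0.4199/231) = 0.03247 and √(0.1727×0.8273/579) = 0.01571.
Because the samples are independent, SE_diff = √(0.03247² + 0.01571²) = 0.03607.
Using z* = 1.960 for 95%, ME = 1.960 × 0.03607 = 0.07070.
p̂₁ − p̂₂ = 0.4074; interval 0.4074 ± 0.07070 gives (0.3367, 0.4781).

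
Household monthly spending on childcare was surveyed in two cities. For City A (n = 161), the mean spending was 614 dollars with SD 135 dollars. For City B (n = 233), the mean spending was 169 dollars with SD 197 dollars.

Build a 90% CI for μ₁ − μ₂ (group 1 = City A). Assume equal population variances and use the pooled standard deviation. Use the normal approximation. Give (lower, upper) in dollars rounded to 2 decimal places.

s_p = √[((n₁−1)s₁² + (n₂−1)s₂²)/(n₁+n₂−2)] = √[(160·135² + 232·197²)/392] = 174.3771.
SE = 174.3771·√(1/161 + 1/233) = 17.8709.
With z* = 1.645, margin = 1.645 × 17.8709 = 29.3976.
x̄₁ − x̄₂ = 614 − 169 = 445.0000; interval 445.0000 ± 29.3976 = (415.60, 474.40).

(415.60, 474.40)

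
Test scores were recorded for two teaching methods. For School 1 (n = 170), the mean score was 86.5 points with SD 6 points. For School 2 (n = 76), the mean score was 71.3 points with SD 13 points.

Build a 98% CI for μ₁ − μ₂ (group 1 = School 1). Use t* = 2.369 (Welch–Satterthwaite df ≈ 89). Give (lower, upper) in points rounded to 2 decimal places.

(11.50, 18.90)

SE₁ = s₁/√n₁ = 6/√170 = 0.4602; SE₂ = 13/√76 = 1.4912.
Independent samples, unequal variances: SE_diff = √(SE₁² + SE₂²) = √(0.21178404 + 2.22367744) = 1.5606.
t* = 2.369, so margin of error = 2.369 × 1.5606 = 3.6971.
Difference in means = 86.5 − 71.3 = 15.2000.
15.2000 ± 3.6971 → (11.50, 18.90).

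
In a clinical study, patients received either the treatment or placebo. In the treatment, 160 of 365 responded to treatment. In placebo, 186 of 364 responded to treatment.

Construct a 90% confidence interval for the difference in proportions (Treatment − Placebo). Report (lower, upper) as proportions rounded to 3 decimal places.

(-0.133, -0.012)

Sample proportions: 160/365 = 0.4384, 186/364 = 0.5110.
Each SE is √(p̂(1−p̂)/n): √(0.4384·0.5616/365) = 0.02597 and √(0.5110·0.4890/364) = 0.02620.
SE(p̂₁ − p̂₂) = √(SE₁² + SE₂²) = √(0.0006744409 + 0.00068644) = 0.03689, since the two samples are independent.
At 90% confidence z* = 1.645; margin = 1.645 × 0.03689 = 0.06068.
The difference is 0.4384 − 0.5110 = -0.0726, so the interval is -0.0726 ± 0.06068 = (-0.133, -0.012).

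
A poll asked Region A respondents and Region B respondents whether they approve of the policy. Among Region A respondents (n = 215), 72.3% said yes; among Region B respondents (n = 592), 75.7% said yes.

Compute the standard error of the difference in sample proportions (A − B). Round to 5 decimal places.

0.03525

SE₁ = √(p̂₁(1−p̂₁)/n₁) = √(0.7230·0.2770/215) = 0.03052; SE₂ = √(0.7570·0.2430/592) = 0.01763.
Independent samples: SE of the difference = √(SE₁² + SE₂²) = √(0.0009314704 + 0.0003108169) = 0.03525.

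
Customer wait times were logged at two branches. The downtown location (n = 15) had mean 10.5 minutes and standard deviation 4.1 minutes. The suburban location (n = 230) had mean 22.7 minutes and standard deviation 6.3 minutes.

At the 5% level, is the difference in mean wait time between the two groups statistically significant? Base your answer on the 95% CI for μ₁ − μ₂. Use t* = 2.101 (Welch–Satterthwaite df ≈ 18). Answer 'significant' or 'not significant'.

Per-group SEs: s₁/√n₁ = 4.1/√15 = 1.0586, s₂/√n₂ = 6.3/√230 = 0.4154.
Unpooled SE of the difference: √(1.12063396 + 0.17255716) = 1.1372.
Margin of error = t* · SE = 2.101 × 1.1372 = 2.3893.
x̄₁ − x̄₂ = 10.5 − 22.7 = -12.2000.
CI: -12.2000 ± 2.3893 = (-14.5893, -9.8107).
The interval (-14.5893, -9.8107) does not contain 0, so the difference is significant.

significant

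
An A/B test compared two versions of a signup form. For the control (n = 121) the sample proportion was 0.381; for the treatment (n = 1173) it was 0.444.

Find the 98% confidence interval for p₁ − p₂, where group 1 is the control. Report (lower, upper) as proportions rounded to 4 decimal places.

SE₁ = √(p̂₁(1−p̂₁)/n₁) = √(0.3810·0.6190/121) = 0.04415; SE₂ = √(0.4440·0.5560/1173) = 0.01451.
Independent samples: SE of the difference = √(SE₁² + SE₂²) = √(0.0019492225 + 0.0002105401) = 0.04647.
z* for 98% confidence is 2.326, so the margin of error is 2.326 × 0.04647 = 0.10809.
Point estimate p̂₁ − p̂₂ = 0.3810 − 0.4440 = -0.0630.
-0.0630 ± 0.10809 → (-0.1711, 0.0451).

(-0.1711, 0.0451)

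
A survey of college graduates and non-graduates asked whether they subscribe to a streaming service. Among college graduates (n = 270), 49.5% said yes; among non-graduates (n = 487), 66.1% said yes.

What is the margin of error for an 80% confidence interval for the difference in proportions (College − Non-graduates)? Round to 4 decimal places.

0.0477

SE₁ = √(p̂₁(1−p̂₁)/n₁) = √(0.4950·0.5050/270) = 0.03043; SE₂ = √(0.6610·0.3390/487) = 0.02145.
Independent samples: SE of the difference = √(SE₁² + SE₂²) = √(0.0009259849 + 0.0004601025) = 0.03723.
z* for 80% confidence is 1.282, so the margin of error is 1.282 × 0.03723 = 0.04773.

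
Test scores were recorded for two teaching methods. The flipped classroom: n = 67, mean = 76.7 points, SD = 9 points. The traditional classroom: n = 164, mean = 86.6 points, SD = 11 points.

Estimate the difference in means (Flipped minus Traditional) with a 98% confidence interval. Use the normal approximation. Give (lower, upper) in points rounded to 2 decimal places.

SE₁ = s₁/√n₁ = 9/√67 = 1.0995; SE₂ = 11/√164 = 0.8590.
Independent samples, unequal variances: SE_diff = √(SE₁² + SE₂²) = √(1.20890025 + 0.737881) = 1.3953.
z* = 2.326, so margin of error = 2.326 × 1.3953 = 3.2455.
Difference in means = 76.7 − 86.6 = -9.9000.
-9.9000 ± 3.2455 → (-13.15, -6.65).

(-13.15, -6.65)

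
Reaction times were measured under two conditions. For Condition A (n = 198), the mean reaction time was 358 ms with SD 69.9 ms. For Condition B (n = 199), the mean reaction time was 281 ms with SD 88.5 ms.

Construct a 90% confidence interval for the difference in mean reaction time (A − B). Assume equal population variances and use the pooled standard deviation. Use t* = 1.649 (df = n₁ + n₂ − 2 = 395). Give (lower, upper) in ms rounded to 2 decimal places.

Pooled variance s_p² = [197·69.9² + 198·88.5²] / (198+199−2) = 6362.8594, so s_p = 79.7675.
SE_diff = s_p·√(1/n₁ + 1/n₂) = 79.7675·√(1/198 + 1/199) = 8.0069.
t* = 1.649; margin = 1.649 × 8.0069 = 13.2034.
Difference = 358 − 281 = 77.0000.
77.0000 ± 13.2034 → (63.80, 90.20).

(63.80, 90.20)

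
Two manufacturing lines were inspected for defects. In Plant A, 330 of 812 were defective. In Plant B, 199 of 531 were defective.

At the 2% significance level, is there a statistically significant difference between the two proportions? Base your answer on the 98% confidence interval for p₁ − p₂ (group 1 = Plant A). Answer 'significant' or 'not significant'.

p̂₁ = 330/812 = 0.4064 and p̂₂ = 199/531 = 0.3748.
SE₁ = √(p̂₁(1−p̂₁)/n₁) = √(0.4064·0.5936/812) = 0.01724; SE₂ = √(0.3748·0.6252/531) = 0.02101.
Independent samples: SE of the difference = √(SE₁² + SE₂²) = √(0.0002972176 + 0.0004414201) = 0.02718.
z* for 98% confidence is 2.326, so the margin of error is 2.326 × 0.02718 = 0.06322.
Point estimate p̂₁ − p̂₂ = 0.4064 − 0.3748 = 0.0316.
0.0316 ± 0.06322 → (-0.03162, 0.09482).
The interval (-0.03162, 0.09482) contains 0, so the difference is not significant.

not significant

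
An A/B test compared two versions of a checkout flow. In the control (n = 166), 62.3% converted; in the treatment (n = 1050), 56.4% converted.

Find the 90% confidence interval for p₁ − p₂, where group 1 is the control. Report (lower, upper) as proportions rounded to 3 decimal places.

(-0.008, 0.126)

The two standard errors are √(0.6230×0.3770/166) = 0.03761 and √(0.5640×0.4360/1050) = 0.01530.
Because the samples are independent, SE_diff = √(0.03761² + 0.01530²) = 0.04060.
Using z* = 1.645 for 90%, ME = 1.645 × 0.04060 = 0.06679.
p̂₁ − p̂₂ = 0.0590; interval 0.0590 ± 0.06679 gives (-0.008, 0.126).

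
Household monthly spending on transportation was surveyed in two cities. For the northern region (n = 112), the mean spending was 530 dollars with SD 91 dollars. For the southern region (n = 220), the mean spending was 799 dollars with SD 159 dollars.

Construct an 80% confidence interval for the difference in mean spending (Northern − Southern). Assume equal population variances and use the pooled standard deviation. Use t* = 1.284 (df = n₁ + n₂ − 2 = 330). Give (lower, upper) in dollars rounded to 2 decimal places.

(-289.85, -248.15)

s_p = √[((n₁−1)s₁² + (n₂−1)s₂²)/(n₁+n₂−2)] = √[(111·91² + 219·159²)/330] = 139.8671.
SE = 139.8671·√(1/112 + 1/220) = 16.2354.
With t* = 1.284, margin = 1.284 × 16.2354 = 20.8463.
x̄₁ − x̄₂ = 530 − 799 = -269.0000; interval -269.0000 ± 20.8463 = (-289.85, -248.15).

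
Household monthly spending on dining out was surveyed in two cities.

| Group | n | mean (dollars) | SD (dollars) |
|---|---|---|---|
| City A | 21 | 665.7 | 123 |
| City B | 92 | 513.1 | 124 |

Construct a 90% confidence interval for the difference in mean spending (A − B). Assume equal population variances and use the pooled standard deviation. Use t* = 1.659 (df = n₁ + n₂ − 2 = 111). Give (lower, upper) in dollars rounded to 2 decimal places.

(102.92, 202.28)

Pooled variance s_p² = [20·123² + 91·124²] / (21+92−2) = 15331.4955, so s_p = 123.8204.
SE_diff = s_p·√(1/n₁ + 1/n₂) = 123.8204·√(1/21 + 1/92) = 29.9452.
t* = 1.659; margin = 1.659 × 29.9452 = 49.6791.
Difference = 665.7 − 513.1 = 152.6000.
152.6000 ± 49.6791 → (102.92, 202.28).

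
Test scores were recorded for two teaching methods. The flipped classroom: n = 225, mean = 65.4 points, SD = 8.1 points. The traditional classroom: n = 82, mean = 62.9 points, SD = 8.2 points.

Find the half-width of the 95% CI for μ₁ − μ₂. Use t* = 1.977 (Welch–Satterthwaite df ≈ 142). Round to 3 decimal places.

Per-group SEs: s₁/√n₁ = 8.1/√225 = 0.5400, s₂/√n₂ = 8.2/√82 = 0.9055.
Unpooled SE of the difference: √(0.2916 + 0.81993025) = 1.0543.
Margin of error = t* · SE = 1.977 × 1.0543 = 2.0844.

2.084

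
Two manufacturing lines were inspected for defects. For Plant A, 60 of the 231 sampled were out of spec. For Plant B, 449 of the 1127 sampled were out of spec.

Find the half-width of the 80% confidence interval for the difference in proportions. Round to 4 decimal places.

p̂₁ = 60/231 = 0.2597 and p̂₂ = 449/1127 = 0.3984.
SE₁ = √(p̂₁(1−p̂₁)/n₁) = √(0.2597·0.7403/231) = 0.02885; SE₂ = √(0.3984·0.6016/1127) = 0.01458.
Independent samples: SE of the difference = √(SE₁² + SE₂²) = √(0.0008323225 + 0.0002125764) = 0.03232.
z* for 80% confidence is 1.282, so the margin of error is 1.282 × 0.03232 = 0.04143.

0.0414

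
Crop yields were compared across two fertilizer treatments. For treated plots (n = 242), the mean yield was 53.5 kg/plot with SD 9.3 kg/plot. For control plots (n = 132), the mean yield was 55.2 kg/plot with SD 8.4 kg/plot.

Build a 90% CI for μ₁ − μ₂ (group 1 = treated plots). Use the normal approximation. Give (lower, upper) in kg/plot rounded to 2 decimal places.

(-3.25, -0.15)

Standard errors of each mean: 9.3/√242 = 0.5978 and 8.4/√132 = 0.7311.
SE(x̄₁ − x̄₂) = √(0.5978² + 0.7311²) = 0.9444 for independent samples with unequal variances.
With z* = 1.645, the margin is 1.645 × 0.9444 = 1.5535.
x̄₁ − x̄₂ = 53.5 − 55.2 = -1.7000; the interval is -1.7000 ± 1.5535 = (-3.25, -0.15).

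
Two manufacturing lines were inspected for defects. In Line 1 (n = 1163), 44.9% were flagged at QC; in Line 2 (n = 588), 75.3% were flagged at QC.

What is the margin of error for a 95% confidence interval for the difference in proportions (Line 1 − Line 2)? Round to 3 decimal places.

Each SE is √(p̂(1−p̂)/n): √(0.4490·0.5510/1163) = 0.01459 and √(0.7530·0.2470/588) = 0.01779.
SE(p̂₁ − p̂₂) = √(SE₁² + SE₂²) = √(0.0002128681 + 0.0003164841) = 0.02301, since the two samples are independent.
At 95% confidence z* = 1.960; margin = 1.960 × 0.02301 = 0.04510.

0.045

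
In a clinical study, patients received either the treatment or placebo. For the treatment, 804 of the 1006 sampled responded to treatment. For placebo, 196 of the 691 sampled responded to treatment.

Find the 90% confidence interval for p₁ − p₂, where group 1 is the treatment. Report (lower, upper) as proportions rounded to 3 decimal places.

(0.481, 0.551)

First, p̂₁ = 804/1006 = 0.7992; p̂₂ = 196/691 = 0.2836.
The two standard errors are √(0.7992×0.2008/1006) = 0.01263 and √(0.2836×0.7164/691) = 0.01715.
Because the samples are independent, SE_diff = √(0.01263² + 0.01715²) = 0.02130.
Using z* = 1.645 for 90%, ME = 1.645 × 0.02130 = 0.03504.
p̂₁ − p̂₂ = 0.5156; interval 0.5156 ± 0.03504 gives (0.481, 0.551).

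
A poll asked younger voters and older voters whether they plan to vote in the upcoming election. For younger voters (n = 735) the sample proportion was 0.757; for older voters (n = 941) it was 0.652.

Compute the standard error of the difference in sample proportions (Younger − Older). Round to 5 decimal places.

0.02217

Each SE is √(p̂(1−p̂)/n): √(0.7570·0.2430/735) = 0.01582 and √(0.6520·0.3480/941) = 0.01553.
SE(p̂₁ − p̂₂) = √(SE₁² + SE₂²) = √(0.0002502724 + 0.0002411809) = 0.02217, since the two samples are independent.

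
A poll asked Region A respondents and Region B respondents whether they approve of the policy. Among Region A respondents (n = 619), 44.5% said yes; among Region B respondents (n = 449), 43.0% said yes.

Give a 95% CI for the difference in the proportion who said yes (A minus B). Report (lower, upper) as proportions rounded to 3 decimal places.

(-0.045, 0.075)

Each SE is √(p̂(1−p̂)/n): √(0.4450·0.5550/619) = 0.01997 and √(0.4300·0.5700/449) = 0.02336.
SE(p̂₁ − p̂₂) = √(SE₁² + SE₂²) = √(0.0003988009 + 0.0005456896) = 0.03073, since the two samples are independent.
At 95% confidence z* = 1.960; margin = 1.960 × 0.03073 = 0.06023.
The difference is 0.4450 − 0.4300 = 0.0150, so the interval is 0.0150 ± 0.06023 = (-0.045, 0.075).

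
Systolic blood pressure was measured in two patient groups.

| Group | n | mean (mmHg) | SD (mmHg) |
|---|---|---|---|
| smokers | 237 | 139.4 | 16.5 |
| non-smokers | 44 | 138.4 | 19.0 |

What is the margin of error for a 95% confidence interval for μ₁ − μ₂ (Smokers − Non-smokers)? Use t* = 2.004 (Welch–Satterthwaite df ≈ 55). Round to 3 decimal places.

6.129

Standard errors of each mean: 16.5/√237 = 1.0718 and 19.0/√44 = 2.8644.
SE(x̄₁ − x̄₂) = √(1.0718² + 2.8644²) = 3.0584 for independent samples with unequal variances.
With t* = 2.004, the margin is 2.004 × 3.0584 = 6.1290.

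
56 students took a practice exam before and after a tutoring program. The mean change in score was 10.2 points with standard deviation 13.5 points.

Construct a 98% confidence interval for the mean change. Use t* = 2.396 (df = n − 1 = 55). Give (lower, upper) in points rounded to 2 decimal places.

(5.88, 14.52)

Paired design: SE = s_d/√n = 13.5/√56 = 1.8040.
t* = 2.396; margin of error = 2.396 × 1.8040 = 4.3224.
10.2 ± 4.3224 → (5.88, 14.52).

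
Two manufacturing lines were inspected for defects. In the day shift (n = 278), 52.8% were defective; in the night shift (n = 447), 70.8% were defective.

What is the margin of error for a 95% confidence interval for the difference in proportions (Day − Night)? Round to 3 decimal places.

0.072

The two standard errors are √(0.5280×0.4720/278) = 0.02994 and √(0.7080×0.2920/447) = 0.02151.
Because the samples are independent, SE_diff = √(0.02994² + 0.02151²) = 0.03687.
Using z* = 1.960 for 95%, ME = 1.960 × 0.03687 = 0.07227.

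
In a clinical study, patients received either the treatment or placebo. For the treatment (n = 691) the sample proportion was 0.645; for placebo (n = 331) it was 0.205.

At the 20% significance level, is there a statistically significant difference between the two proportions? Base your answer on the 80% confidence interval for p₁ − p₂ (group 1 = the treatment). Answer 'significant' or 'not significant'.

significant

The two standard errors are √(0.6450×0.3550/691) = 0.01820 and √(0.2050×0.7950/331) = 0.02219.
Because the samples are independent, SE_diff = √(0.01820² + 0.02219²) = 0.02870.
Using z* = 1.282 for 80%, ME = 1.282 × 0.02870 = 0.03679.
p̂₁ − p̂₂ = 0.4400; interval 0.4400 ± 0.03679 gives (0.40321, 0.47679).
The interval (0.40321, 0.47679) does not contain 0, so the difference is significant.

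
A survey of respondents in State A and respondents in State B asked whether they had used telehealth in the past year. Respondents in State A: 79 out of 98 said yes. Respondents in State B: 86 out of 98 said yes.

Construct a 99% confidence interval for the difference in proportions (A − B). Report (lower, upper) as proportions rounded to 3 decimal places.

First, p̂₁ = 79/98 = 0.8061; p̂₂ = 86/98 = 0.8776.
The two standard errors are √(0.8061×0.1939/98) = 0.03994 and √(0.8776×0.1224/98) = 0.03311.
Because the samples are independent, SE_diff = √(0.03994² + 0.03311²) = 0.05188.
Using z* = 2.576 for 99%, ME = 2.576 × 0.05188 = 0.13364.
p̂₁ − p̂₂ = -0.0715; interval -0.0715 ± 0.13364 gives (-0.205, 0.062).

(-0.205, 0.062)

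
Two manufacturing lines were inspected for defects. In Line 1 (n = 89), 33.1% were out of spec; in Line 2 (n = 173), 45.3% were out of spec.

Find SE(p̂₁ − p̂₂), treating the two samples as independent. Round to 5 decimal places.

SE₁ = √(p̂₁(1−p̂₁)/n₁) = √(0.3310·0.6690/89) = 0.04988; SE₂ = √(0.4530·0.5470/173) = 0.03785.
Independent samples: SE of the difference = √(SE₁² + SE₂²) = √(0.0024880144 + 0.0014326225) = 0.06261.

0.06261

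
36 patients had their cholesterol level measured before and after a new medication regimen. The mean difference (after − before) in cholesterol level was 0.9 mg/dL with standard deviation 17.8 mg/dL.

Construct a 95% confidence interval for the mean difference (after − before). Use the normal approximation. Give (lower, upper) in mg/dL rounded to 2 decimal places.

(-4.91, 6.71)

Paired design: SE = s_d/√n = 17.8/√36 = 2.9667.
z* = 1.960; margin of error = 1.960 × 2.9667 = 5.8147.
0.9 ± 5.8147 → (-4.91, 6.71).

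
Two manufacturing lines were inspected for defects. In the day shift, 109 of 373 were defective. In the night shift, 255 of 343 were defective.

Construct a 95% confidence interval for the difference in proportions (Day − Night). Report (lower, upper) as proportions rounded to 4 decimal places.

First, p̂₁ = 109/373 = 0.2922; p̂₂ = 255/343 = 0.7434.
The two standard errors are √(0.2922×0.7078/373) = 0.02355 and √(0.7434×0.2566/343) = 0.02358.
Because the samples are independent, SE_diff = √(0.02355² + 0.02358²) = 0.03333.
Using z* = 1.960 for 95%, ME = 1.960 × 0.03333 = 0.06533.
p̂₁ − p̂₂ = -0.4512; interval -0.4512 ± 0.06533 gives (-0.5165, -0.3859).

(-0.5165, -0.3859)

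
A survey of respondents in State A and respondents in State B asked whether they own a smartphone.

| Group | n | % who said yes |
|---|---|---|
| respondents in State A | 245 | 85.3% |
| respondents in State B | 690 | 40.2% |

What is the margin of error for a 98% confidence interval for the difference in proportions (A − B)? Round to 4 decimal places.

0.0682

The two standard errors are √(0.8530×0.1470/245) = 0.02262 and √(0.4020×0.5980/690) = 0.01867.
Because the samples are independent, SE_diff = √(0.02262² + 0.01867²) = 0.02933.
Using z* = 2.326 for 98%, ME = 2.326 × 0.02933 = 0.06822.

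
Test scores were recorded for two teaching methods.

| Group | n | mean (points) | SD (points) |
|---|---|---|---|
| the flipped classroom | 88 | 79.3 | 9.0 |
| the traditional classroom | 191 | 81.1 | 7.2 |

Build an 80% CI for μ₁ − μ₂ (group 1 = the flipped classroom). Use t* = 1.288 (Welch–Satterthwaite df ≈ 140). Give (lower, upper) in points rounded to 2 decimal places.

(-3.21, -0.39)

SE₁ = s₁/√n₁ = 9.0/√88 = 0.9594; SE₂ = 7.2/√191 = 0.5210.
Independent samples, unequal variances: SE_diff = √(SE₁² + SE₂²) = √(0.92044836 + 0.271441) = 1.0917.
t* = 1.288, so margin of error = 1.288 × 1.0917 = 1.4061.
Difference in means = 79.3 − 81.1 = -1.8000.
-1.8000 ± 1.4061 → (-3.21, -0.39).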